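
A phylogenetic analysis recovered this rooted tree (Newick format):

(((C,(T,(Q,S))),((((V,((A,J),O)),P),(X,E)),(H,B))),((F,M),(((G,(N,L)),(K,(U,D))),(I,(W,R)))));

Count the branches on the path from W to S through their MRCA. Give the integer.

The MRCA of W and S is the root of the tree.
From W up to that node: 5 branches. From S up to the same node: 5 branches. Total: 5 + 5 = 10.

10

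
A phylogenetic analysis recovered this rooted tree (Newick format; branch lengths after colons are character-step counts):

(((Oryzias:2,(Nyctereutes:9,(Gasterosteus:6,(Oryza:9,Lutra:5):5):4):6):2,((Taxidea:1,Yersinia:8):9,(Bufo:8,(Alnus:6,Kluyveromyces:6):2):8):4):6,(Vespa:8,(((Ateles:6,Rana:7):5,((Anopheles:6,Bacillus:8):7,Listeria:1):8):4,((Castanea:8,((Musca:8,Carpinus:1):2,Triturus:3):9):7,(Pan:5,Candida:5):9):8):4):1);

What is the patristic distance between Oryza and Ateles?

52

The path runs Oryza → … → MRCA → … → Ateles; the MRCA is the root of the tree.
Branch lengths along that path: 9 + 5 + 4 + 6 + 2 + 6 + 1 + 4 + 4 + 5 + 6 = 52.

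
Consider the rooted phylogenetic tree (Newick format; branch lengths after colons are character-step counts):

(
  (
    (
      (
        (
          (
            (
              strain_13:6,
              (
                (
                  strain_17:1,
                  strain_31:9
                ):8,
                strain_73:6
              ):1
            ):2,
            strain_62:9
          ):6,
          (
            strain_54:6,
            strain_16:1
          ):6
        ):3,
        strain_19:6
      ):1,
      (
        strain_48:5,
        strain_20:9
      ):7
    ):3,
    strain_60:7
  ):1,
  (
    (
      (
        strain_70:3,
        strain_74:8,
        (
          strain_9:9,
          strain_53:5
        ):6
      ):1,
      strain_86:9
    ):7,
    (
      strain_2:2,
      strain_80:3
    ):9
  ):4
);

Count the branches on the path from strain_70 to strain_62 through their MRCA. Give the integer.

The MRCA of strain_70 and strain_62 is the root of the tree.
From strain_70 up to that node: 4 branches. From strain_62 up to the same node: 6 branches. Total: 4 + 6 = 10.

10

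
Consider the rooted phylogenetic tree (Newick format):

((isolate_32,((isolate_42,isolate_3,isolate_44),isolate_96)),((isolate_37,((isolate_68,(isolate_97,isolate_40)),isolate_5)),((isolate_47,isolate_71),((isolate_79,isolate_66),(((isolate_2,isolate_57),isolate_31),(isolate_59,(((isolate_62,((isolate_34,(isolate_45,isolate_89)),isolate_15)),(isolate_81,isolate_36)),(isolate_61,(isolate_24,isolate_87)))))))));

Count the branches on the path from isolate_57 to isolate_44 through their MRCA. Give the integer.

The MRCA of isolate_57 and isolate_44 is the root of the tree.
From isolate_57 up to that node: 7 branches. From isolate_44 up to the same node: 4 branches. Total: 7 + 4 = 11.

11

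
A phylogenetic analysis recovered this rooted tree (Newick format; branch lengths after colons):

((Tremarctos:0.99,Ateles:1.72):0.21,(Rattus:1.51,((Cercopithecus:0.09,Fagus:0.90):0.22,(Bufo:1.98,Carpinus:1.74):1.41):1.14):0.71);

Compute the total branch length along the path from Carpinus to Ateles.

The path runs Carpinus → … → MRCA → … → Ateles; the MRCA is the root of the tree.
Branch lengths along that path: 1.74 + 1.41 + 1.14 + 0.71 + 0.21 + 1.72 = 6.93.

6.93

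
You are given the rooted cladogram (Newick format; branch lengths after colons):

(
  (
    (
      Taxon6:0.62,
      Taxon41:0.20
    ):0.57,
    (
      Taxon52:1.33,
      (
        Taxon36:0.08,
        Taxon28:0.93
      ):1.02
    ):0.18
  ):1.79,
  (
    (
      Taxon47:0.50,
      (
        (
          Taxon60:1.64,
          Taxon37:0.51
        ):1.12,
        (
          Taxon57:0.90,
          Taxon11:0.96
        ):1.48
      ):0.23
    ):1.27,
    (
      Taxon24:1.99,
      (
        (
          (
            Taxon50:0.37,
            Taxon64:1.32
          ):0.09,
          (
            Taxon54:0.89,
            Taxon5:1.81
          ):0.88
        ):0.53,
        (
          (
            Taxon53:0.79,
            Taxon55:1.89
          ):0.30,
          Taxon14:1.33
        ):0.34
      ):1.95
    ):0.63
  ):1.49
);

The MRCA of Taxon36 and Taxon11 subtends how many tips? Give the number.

The MRCA of Taxon36 and Taxon11 is the root, so the clade is the entire tree.
That clade contains 18 terminal taxa: Taxon11, Taxon14, Taxon24, Taxon28, Taxon36, Taxon37, Taxon41, Taxon47, Taxon5, Taxon50, Taxon52, Taxon53, Taxon54, Taxon55, Taxon57, Taxon6, Taxon60, Taxon64.

18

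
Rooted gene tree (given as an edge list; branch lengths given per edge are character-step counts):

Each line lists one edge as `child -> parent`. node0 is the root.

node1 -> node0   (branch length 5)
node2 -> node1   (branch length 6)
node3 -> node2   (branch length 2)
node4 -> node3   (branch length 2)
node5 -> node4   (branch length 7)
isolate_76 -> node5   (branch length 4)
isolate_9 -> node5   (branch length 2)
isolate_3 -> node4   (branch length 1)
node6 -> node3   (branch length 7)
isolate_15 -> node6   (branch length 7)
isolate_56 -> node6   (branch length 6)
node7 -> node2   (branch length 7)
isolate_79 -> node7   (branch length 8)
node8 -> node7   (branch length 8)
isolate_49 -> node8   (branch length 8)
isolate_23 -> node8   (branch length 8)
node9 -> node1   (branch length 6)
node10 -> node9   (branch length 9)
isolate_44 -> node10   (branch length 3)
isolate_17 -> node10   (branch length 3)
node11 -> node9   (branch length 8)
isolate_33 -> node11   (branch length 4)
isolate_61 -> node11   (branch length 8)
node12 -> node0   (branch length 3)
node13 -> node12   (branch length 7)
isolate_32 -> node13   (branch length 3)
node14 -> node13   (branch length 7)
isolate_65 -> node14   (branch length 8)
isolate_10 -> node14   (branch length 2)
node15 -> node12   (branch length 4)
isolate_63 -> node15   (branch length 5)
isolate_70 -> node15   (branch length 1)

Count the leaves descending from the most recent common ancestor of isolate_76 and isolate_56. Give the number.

The MRCA of isolate_76 and isolate_56 is the node subtending (((isolate_76,isolate_9),isolate_3),(isolate_15,isolate_56)).
That clade contains 5 terminal taxa: isolate_15, isolate_3, isolate_56, isolate_76, isolate_9.

5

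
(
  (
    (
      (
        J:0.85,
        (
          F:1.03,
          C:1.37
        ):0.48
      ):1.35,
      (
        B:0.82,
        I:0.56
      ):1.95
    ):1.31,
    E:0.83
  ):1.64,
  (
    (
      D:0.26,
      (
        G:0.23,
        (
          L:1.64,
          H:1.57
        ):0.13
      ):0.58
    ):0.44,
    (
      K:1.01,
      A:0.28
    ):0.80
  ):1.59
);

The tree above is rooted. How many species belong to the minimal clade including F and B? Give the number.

5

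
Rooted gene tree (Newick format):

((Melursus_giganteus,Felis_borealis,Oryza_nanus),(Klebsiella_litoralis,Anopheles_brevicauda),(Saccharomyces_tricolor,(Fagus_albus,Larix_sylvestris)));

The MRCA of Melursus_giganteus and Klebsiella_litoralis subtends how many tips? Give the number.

8

The MRCA of Melursus_giganteus and Klebsiella_litoralis is the root, so the clade is the entire tree.
That clade contains 8 terminal taxa: Anopheles_brevicauda, Fagus_albus, Felis_borealis, Klebsiella_litoralis, Larix_sylvestris, Melursus_giganteus, Oryza_nanus, Saccharomyces_tricolor.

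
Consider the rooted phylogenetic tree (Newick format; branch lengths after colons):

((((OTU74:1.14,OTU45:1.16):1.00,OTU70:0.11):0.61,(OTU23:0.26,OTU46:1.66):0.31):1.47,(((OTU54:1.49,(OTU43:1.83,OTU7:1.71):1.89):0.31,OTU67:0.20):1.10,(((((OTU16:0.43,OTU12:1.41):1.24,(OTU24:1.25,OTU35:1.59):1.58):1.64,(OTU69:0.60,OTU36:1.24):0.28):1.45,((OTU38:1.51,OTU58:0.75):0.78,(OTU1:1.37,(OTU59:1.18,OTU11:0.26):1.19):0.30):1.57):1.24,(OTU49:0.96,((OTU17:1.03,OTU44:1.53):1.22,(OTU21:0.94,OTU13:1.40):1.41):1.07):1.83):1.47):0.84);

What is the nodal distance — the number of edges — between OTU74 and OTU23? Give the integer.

5

The MRCA of OTU74 and OTU23 is the node subtending (((OTU74,OTU45),OTU70),(OTU23,OTU46)).
From OTU74 up to that node: 3 branches. From OTU23 up to the same node: 2 branches. Total: 3 + 2 = 5.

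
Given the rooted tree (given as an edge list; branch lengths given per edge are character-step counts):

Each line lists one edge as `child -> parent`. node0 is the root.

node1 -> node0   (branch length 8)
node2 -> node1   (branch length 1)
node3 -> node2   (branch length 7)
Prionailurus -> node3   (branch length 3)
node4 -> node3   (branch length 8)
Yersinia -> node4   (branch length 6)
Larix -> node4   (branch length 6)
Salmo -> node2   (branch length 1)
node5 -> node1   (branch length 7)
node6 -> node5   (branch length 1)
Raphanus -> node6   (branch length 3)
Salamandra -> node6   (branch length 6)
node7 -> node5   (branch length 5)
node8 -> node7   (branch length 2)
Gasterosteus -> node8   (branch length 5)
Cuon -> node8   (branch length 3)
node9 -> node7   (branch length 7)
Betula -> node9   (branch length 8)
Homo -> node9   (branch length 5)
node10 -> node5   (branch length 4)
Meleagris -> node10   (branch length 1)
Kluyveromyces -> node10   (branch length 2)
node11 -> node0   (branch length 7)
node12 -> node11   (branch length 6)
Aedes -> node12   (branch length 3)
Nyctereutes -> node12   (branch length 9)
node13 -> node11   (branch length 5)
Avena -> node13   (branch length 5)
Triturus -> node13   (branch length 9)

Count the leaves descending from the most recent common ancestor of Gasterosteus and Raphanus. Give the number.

8

The MRCA of Gasterosteus and Raphanus is the node subtending ((Raphanus,Salamandra),((Gasterosteus,Cuon),(Betula,Homo)),(Meleagris,Kluyveromyces)).
That clade contains 8 terminal taxa: Betula, Cuon, Gasterosteus, Homo, Kluyveromyces, Meleagris, Raphanus, Salamandra.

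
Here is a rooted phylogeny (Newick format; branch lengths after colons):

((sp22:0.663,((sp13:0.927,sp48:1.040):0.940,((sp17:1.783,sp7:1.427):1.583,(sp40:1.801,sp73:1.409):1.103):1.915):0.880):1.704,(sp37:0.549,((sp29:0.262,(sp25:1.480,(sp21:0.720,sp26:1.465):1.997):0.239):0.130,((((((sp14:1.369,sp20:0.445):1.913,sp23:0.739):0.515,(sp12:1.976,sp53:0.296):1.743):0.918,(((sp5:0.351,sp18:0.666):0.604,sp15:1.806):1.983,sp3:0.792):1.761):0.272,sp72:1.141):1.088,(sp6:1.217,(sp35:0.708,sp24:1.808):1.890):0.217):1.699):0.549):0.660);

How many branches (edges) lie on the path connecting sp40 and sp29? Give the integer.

The MRCA of sp40 and sp29 is the root of the tree.
From sp40 up to that node: 5 branches. From sp29 up to the same node: 4 branches. Total: 5 + 4 = 9.

9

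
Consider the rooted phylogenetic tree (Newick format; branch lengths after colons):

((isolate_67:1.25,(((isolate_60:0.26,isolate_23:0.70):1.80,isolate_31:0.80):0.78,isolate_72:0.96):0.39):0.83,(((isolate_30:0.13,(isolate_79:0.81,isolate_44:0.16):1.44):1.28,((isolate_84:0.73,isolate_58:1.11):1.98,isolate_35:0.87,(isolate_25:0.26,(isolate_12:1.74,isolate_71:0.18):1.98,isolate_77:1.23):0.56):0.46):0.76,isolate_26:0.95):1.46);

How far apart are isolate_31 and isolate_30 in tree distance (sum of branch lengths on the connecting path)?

The path runs isolate_31 → … → MRCA → … → isolate_30; the MRCA is the root of the tree.
Branch lengths along that path: 0.80 + 0.78 + 0.39 + 0.83 + 1.46 + 0.76 + 1.28 + 0.13 = 6.43.

6.43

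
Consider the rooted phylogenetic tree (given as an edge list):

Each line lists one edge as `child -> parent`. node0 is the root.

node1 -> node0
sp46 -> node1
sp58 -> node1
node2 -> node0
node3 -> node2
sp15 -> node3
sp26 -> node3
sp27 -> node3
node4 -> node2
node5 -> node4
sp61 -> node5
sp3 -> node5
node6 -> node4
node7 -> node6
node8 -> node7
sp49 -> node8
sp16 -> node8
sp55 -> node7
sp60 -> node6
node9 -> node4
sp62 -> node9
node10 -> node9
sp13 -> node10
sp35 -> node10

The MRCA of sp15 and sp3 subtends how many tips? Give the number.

The MRCA of sp15 and sp3 is the node subtending ((sp15,sp26,sp27),((sp61,sp3),(((sp49,sp16),sp55),sp60),(sp62,(sp13,sp35)))).
That clade contains 12 terminal taxa: sp13, sp15, sp16, sp26, sp27, sp3, sp35, sp49, sp55, sp60, sp61, sp62.

12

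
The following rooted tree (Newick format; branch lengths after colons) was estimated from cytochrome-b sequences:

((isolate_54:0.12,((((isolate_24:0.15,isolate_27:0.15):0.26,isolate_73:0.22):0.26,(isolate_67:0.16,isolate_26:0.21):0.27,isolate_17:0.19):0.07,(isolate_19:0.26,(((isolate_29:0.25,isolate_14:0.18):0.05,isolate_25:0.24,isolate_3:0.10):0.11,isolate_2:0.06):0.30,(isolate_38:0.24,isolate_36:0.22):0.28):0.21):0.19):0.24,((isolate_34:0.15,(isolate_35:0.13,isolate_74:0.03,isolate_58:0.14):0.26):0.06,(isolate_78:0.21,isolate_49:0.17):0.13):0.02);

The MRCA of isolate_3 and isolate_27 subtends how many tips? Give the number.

14

The MRCA of isolate_3 and isolate_27 is the node subtending ((((isolate_24,isolate_27),isolate_73),(isolate_67,isolate_26),isolate_17),(isolate_19,(((isolate_29,isolate_14),isolate_25,isolate_3),isolate_2),(isolate_38,isolate_36))).
That clade contains 14 terminal taxa: isolate_14, isolate_17, isolate_19, isolate_2, isolate_24, isolate_25, isolate_26, isolate_27, isolate_29, isolate_3, isolate_36, isolate_38, isolate_67, isolate_73.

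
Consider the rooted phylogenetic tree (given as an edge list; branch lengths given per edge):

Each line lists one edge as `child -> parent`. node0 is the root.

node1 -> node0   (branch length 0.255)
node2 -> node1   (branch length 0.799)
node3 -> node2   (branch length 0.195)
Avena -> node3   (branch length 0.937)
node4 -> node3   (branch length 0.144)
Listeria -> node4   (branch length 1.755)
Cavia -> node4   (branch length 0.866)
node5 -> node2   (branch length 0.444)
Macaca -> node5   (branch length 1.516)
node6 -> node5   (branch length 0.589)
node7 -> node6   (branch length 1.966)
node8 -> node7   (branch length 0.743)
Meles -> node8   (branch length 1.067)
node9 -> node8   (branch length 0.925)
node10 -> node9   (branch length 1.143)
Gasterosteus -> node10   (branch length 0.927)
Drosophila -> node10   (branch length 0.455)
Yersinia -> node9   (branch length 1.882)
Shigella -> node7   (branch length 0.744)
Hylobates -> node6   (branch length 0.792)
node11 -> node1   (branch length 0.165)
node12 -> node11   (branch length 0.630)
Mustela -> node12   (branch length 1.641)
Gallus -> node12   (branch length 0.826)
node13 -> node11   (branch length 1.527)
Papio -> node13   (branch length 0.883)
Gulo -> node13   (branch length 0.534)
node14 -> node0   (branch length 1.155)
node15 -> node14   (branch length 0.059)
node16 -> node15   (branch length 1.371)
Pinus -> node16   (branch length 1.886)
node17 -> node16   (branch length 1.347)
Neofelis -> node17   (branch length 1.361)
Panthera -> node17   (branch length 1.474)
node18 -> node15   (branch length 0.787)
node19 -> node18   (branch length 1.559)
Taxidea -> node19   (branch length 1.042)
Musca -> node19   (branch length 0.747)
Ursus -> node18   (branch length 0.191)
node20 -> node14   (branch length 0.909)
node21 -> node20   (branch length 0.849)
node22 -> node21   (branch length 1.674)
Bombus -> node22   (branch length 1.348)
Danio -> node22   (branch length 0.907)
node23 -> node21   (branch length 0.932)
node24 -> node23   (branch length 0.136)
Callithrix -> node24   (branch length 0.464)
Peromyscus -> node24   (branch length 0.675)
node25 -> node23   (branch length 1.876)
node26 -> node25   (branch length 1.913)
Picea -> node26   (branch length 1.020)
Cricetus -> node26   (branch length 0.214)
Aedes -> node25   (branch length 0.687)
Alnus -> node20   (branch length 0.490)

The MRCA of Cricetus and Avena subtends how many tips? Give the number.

The MRCA of Cricetus and Avena is the root, so the clade is the entire tree.
That clade contains 28 terminal taxa: Aedes, Alnus, Avena, Bombus, Callithrix, Cavia, Cricetus, Danio, Drosophila, Gallus, Gasterosteus, Gulo, Hylobates, Listeria, Macaca, Meles, Musca, Mustela, Neofelis, Panthera, Papio, Peromyscus, Picea, Pinus, Shigella, Taxidea, Ursus, Yersinia.

28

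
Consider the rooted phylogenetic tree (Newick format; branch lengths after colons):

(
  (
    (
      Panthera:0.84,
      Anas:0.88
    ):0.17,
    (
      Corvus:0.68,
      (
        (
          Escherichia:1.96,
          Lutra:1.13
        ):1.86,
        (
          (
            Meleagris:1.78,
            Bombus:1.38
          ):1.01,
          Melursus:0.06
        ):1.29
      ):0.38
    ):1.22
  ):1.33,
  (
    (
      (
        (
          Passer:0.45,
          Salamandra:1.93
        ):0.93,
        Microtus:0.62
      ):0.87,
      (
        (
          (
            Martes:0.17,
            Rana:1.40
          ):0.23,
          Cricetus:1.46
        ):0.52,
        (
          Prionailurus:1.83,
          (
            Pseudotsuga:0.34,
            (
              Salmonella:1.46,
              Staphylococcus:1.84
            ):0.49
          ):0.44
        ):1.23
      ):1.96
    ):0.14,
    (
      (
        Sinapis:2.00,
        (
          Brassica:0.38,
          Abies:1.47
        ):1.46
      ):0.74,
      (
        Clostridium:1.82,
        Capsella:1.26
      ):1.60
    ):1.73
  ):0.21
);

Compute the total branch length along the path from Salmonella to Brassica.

The path runs Salmonella → … → MRCA → … → Brassica; the MRCA is the node subtending ((((Passer,Salamandra),Microtus),(((Martes,Rana),Cricetus),(Prionailurus,(Pseudotsuga,(Salmonella,Staphylococcus))))),((Sinapis,(Brassica,Abies)),(Clostridium,Capsella))).
Branch lengths along that path: 1.46 + 0.49 + 0.44 + 1.23 + 1.96 + 0.14 + 1.73 + 0.74 + 1.46 + 0.38 = 10.03.

10.03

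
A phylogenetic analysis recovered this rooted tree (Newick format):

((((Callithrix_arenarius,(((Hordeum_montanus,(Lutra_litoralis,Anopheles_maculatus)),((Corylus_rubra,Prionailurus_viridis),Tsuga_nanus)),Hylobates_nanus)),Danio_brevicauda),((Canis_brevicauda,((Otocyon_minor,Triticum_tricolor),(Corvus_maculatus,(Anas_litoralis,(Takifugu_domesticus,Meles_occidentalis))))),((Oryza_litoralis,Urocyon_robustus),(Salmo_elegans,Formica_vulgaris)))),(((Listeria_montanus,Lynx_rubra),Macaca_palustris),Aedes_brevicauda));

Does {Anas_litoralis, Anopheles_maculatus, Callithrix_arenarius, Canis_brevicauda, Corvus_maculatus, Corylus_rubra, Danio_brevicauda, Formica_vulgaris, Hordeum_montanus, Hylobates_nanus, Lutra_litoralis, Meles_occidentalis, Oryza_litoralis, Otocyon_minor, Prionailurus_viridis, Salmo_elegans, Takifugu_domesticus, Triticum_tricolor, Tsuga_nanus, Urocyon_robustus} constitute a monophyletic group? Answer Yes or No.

Yes

The most recent common ancestor of these taxa subtends (((Callithrix_arenarius,(((Hordeum_montanus,(Lutra_litoralis,Anopheles_maculatus)),((Corylus_rubra,Prionailurus_viridis),Tsuga_nanus)),Hylobates_nanus)),Danio_brevicauda),((Canis_brevicauda,((Otocyon_minor,Triticum_tricolor),(Corvus_maculatus,(Anas_litoralis,(Takifugu_domesticus,Meles_occidentalis))))),((Oryza_litoralis,Urocyon_robustus),(Salmo_elegans,Formica_vulgaris)))).
That clade has exactly 20 tips — every listed taxon and nothing else — so the group is monophyletic.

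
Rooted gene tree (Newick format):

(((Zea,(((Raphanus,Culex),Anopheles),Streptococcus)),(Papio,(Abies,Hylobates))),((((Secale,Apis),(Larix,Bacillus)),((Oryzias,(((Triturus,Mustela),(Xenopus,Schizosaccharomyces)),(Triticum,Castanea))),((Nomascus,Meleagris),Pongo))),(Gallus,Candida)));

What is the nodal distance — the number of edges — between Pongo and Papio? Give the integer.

8

The MRCA of Pongo and Papio is the root of the tree.
From Pongo up to that node: 5 branches. From Papio up to the same node: 3 branches. Total: 5 + 3 = 8.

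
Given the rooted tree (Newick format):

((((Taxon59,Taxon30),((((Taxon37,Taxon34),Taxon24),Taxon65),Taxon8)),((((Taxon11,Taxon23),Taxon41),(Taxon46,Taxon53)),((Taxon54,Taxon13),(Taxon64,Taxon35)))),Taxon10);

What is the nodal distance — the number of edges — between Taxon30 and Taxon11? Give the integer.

8

The MRCA of Taxon30 and Taxon11 is the node subtending (((Taxon59,Taxon30),((((Taxon37,Taxon34),Taxon24),Taxon65),Taxon8)),((((Taxon11,Taxon23),Taxon41),(Taxon46,Taxon53)),((Taxon54,Taxon13),(Taxon64,Taxon35)))).
From Taxon30 up to that node: 3 branches. From Taxon11 up to the same node: 5 branches. Total: 3 + 5 = 8.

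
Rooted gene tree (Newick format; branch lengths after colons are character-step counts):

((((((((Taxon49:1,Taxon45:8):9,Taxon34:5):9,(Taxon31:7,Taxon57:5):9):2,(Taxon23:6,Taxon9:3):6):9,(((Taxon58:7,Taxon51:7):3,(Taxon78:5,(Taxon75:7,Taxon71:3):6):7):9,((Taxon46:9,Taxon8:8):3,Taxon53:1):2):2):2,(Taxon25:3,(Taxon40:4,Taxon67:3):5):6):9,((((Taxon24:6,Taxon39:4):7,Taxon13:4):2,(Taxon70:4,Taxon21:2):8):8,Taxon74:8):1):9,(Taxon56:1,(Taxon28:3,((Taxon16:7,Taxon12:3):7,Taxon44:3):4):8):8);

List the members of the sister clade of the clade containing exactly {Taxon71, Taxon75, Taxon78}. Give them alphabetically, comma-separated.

Taxon51, Taxon58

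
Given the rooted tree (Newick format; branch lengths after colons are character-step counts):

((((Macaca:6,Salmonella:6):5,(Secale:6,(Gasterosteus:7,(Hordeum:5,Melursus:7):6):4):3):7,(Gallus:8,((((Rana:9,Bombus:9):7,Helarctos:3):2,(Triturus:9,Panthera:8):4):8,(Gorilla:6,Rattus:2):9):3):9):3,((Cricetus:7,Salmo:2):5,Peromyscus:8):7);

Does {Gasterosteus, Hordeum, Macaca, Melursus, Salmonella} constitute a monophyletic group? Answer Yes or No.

The MRCA of the listed taxa subtends ((Macaca,Salmonella),(Secale,(Gasterosteus,(Hordeum,Melursus)))).
That clade also contains Secale, which is not in the proposed group, so the group is not monophyletic.

No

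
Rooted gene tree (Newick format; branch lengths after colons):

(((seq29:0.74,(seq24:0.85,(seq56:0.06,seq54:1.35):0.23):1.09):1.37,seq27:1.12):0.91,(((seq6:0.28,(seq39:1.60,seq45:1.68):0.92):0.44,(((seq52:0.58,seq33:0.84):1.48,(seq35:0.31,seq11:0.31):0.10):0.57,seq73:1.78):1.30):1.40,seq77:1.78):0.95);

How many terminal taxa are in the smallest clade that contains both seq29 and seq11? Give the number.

14

The MRCA of seq29 and seq11 is the root, so the clade is the entire tree.
That clade contains 14 terminal taxa: seq11, seq24, seq27, seq29, seq33, seq35, seq39, seq45, seq52, seq54, seq56, seq6, seq73, seq77.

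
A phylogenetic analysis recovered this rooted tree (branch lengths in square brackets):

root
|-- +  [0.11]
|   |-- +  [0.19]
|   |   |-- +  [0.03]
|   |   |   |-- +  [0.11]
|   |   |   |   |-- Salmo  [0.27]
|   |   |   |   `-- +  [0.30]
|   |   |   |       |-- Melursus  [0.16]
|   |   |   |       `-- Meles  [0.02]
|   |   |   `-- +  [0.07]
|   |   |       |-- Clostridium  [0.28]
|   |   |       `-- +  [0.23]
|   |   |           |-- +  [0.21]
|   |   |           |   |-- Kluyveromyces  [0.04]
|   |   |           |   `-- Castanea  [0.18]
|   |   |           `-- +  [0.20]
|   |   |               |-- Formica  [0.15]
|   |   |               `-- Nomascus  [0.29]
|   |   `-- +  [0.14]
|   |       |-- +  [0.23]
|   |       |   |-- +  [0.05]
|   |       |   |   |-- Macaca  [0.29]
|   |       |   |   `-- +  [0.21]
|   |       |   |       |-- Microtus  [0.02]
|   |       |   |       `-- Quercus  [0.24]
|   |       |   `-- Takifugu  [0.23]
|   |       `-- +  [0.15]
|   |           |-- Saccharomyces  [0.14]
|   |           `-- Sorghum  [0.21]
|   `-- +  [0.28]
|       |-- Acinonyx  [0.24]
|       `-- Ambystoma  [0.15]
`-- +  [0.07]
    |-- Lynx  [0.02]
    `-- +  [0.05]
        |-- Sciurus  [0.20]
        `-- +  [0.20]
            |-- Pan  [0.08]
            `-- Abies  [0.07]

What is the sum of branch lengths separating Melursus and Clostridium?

The path runs Melursus → … → MRCA → … → Clostridium; the MRCA is the node subtending ((Salmo,(Melursus,Meles)),(Clostridium,((Kluyveromyces,Castanea),(Formica,Nomascus)))).
Branch lengths along that path: 0.16 + 0.30 + 0.11 + 0.07 + 0.28 = 0.92.

0.92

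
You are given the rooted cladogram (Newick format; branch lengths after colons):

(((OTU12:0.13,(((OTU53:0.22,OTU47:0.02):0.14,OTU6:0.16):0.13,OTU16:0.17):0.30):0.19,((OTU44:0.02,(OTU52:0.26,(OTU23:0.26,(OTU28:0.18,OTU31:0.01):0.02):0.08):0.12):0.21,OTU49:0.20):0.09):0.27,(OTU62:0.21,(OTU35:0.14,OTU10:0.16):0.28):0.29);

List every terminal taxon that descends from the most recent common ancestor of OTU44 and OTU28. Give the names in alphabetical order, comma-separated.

OTU23, OTU28, OTU31, OTU44, OTU52

Tracing OTU44: it sits inside (OTU44,(OTU52,(OTU23,(OTU28,OTU31)))).
Tracing OTU28: it sits inside (OTU28,OTU31).
The smallest clade enclosing both is (OTU44,(OTU52,(OTU23,(OTU28,OTU31)))); the answer is its 5 terminal taxa in alphabetical order.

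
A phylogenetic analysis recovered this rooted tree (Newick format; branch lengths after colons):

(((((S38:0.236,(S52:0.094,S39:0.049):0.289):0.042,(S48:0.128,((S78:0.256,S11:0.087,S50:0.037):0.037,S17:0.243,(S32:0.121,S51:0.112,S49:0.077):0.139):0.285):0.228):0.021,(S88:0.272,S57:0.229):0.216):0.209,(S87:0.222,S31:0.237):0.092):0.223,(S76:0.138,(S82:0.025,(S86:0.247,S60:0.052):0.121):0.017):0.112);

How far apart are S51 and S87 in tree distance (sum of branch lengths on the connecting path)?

The path runs S51 → … → MRCA → … → S87; the MRCA is the node subtending ((((S38,(S52,S39)),(S48,((S78,S11,S50),S17,(S32,S51,S49)))),(S88,S57)),(S87,S31)).
Branch lengths along that path: 0.112 + 0.139 + 0.285 + 0.228 + 0.021 + 0.209 + 0.092 + 0.222 = 1.308.

1.308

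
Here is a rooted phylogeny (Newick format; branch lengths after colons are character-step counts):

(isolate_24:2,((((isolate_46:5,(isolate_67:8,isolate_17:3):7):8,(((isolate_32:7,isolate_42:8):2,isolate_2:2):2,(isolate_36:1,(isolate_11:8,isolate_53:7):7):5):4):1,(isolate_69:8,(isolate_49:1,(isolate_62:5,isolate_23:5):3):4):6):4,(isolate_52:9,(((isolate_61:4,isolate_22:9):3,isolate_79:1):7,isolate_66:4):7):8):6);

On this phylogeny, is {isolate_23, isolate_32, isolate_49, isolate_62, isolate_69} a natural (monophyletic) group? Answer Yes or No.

The MRCA of the listed taxa subtends (((isolate_46,(isolate_67,isolate_17)),(((isolate_32,isolate_42),isolate_2),(isolate_36,(isolate_11,isolate_53)))),(isolate_69,(isolate_49,(isolate_62,isolate_23)))).
That clade also contains isolate_11, isolate_17, isolate_2, isolate_36, isolate_42, isolate_46, isolate_53, isolate_67, which are not in the proposed group, so the group is not monophyletic.

No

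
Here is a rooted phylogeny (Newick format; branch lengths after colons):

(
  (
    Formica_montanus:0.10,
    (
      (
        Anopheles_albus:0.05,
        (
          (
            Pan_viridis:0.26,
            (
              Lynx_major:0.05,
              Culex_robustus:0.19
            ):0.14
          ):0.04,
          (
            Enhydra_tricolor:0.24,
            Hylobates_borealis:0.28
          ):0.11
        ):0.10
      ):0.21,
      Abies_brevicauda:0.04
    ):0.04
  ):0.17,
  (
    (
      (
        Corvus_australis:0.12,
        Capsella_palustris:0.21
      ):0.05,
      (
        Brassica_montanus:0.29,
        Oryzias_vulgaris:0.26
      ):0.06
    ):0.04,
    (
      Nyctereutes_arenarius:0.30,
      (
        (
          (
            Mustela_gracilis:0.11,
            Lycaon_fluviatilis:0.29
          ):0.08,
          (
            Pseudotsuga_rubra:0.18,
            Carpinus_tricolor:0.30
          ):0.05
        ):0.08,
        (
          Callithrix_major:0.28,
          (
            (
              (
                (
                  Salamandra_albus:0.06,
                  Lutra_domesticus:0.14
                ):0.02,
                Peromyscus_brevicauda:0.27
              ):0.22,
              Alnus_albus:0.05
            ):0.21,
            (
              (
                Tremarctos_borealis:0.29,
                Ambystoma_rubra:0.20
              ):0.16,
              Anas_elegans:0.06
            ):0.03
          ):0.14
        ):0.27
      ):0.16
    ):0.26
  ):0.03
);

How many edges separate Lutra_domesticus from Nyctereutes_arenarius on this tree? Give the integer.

The MRCA of Lutra_domesticus and Nyctereutes_arenarius is the node subtending (Nyctereutes_arenarius,(((Mustela_gracilis,Lycaon_fluviatilis),(Pseudotsuga_rubra,Carpinus_tricolor)),(Callithrix_major,((((Salamandra_albus,Lutra_domesticus),Peromyscus_brevicauda),Alnus_albus),((Tremarctos_borealis,Ambystoma_rubra),Anas_elegans))))).
From Lutra_domesticus up to that node: 7 branches. From Nyctereutes_arenarius up to the same node: 1 branch. Total: 7 + 1 = 8.

8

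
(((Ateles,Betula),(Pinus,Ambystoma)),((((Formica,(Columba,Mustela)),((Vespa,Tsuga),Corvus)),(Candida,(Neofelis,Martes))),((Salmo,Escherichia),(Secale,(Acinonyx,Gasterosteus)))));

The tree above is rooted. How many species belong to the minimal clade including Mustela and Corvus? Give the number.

The MRCA of Mustela and Corvus is the node subtending ((Formica,(Columba,Mustela)),((Vespa,Tsuga),Corvus)).
That clade contains 6 terminal taxa: Columba, Corvus, Formica, Mustela, Tsuga, Vespa.

6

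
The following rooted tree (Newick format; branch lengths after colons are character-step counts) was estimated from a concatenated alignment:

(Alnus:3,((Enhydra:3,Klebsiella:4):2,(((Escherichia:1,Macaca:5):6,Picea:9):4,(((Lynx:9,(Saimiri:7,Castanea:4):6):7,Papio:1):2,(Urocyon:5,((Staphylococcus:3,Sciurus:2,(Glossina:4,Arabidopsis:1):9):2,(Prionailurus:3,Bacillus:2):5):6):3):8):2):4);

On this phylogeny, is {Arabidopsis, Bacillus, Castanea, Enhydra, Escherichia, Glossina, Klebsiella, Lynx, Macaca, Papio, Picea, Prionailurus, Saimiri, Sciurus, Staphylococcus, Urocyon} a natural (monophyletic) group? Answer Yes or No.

Yes

The most recent common ancestor of these taxa subtends ((Enhydra,Klebsiella),(((Escherichia,Macaca),Picea),(((Lynx,(Saimiri,Castanea)),Papio),(Urocyon,((Staphylococcus,Sciurus,(Glossina,Arabidopsis)),(Prionailurus,Bacillus)))))).
That clade has exactly 16 tips — every listed taxon and nothing else — so the group is monophyletic.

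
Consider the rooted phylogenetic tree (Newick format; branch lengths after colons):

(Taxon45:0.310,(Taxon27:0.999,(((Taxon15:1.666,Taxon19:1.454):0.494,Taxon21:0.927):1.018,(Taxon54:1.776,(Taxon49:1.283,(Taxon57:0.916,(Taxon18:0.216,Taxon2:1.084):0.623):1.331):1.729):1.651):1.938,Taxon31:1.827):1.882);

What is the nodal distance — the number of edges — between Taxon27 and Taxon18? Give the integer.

The MRCA of Taxon27 and Taxon18 is the node subtending (Taxon27,(((Taxon15,Taxon19),Taxon21),(Taxon54,(Taxon49,(Taxon57,(Taxon18,Taxon2))))),Taxon31).
From Taxon27 up to that node: 1 branch. From Taxon18 up to the same node: 6 branches. Total: 1 + 6 = 7.

7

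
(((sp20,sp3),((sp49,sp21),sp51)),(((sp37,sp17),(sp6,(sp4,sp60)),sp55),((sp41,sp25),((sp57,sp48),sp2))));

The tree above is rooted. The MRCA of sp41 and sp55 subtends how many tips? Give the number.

The MRCA of sp41 and sp55 is the node subtending (((sp37,sp17),(sp6,(sp4,sp60)),sp55),((sp41,sp25),((sp57,sp48),sp2))).
That clade contains 11 terminal taxa: sp17, sp2, sp25, sp37, sp4, sp41, sp48, sp55, sp57, sp6, sp60.

11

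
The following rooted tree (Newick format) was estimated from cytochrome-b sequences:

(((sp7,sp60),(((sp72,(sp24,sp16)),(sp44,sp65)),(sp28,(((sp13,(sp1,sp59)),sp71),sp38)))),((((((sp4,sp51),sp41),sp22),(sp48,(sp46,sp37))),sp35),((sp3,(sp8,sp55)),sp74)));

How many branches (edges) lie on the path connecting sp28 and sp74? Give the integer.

7

The MRCA of sp28 and sp74 is the root of the tree.
From sp28 up to that node: 4 branches. From sp74 up to the same node: 3 branches. Total: 4 + 3 = 7.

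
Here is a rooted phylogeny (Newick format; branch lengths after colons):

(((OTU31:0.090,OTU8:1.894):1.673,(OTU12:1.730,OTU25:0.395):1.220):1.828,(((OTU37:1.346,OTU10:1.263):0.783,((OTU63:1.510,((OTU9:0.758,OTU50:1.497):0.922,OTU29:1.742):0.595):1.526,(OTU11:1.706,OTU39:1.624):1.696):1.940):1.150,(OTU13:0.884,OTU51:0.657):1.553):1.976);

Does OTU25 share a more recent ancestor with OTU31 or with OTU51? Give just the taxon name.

OTU31

The MRCA of OTU25 and OTU31 subtends ((OTU31,OTU8),(OTU12,OTU25)) (4 taxa).
The MRCA of OTU25 and OTU51 is the root, subtending the entire tree (14 taxa).
The first is nested inside the second, so OTU25 shares a more recent common ancestor with OTU31.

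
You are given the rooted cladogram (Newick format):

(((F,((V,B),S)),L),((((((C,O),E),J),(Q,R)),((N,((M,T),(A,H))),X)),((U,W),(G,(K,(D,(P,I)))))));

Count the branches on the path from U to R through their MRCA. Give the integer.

7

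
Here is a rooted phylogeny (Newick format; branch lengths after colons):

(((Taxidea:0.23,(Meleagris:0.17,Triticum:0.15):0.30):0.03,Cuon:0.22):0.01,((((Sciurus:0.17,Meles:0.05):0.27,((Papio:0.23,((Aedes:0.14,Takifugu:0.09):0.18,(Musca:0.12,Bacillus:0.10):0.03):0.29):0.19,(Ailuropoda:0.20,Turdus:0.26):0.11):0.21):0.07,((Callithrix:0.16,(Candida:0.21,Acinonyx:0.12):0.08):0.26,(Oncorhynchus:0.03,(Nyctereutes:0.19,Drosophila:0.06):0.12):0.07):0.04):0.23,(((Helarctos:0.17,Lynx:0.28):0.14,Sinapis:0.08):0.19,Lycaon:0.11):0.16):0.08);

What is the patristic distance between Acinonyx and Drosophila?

The path runs Acinonyx → … → MRCA → … → Drosophila; the MRCA is the node subtending ((Callithrix,(Candida,Acinonyx)),(Oncorhynchus,(Nyctereutes,Drosophila))).
Branch lengths along that path: 0.12 + 0.08 + 0.26 + 0.07 + 0.12 + 0.06 = 0.71.

0.71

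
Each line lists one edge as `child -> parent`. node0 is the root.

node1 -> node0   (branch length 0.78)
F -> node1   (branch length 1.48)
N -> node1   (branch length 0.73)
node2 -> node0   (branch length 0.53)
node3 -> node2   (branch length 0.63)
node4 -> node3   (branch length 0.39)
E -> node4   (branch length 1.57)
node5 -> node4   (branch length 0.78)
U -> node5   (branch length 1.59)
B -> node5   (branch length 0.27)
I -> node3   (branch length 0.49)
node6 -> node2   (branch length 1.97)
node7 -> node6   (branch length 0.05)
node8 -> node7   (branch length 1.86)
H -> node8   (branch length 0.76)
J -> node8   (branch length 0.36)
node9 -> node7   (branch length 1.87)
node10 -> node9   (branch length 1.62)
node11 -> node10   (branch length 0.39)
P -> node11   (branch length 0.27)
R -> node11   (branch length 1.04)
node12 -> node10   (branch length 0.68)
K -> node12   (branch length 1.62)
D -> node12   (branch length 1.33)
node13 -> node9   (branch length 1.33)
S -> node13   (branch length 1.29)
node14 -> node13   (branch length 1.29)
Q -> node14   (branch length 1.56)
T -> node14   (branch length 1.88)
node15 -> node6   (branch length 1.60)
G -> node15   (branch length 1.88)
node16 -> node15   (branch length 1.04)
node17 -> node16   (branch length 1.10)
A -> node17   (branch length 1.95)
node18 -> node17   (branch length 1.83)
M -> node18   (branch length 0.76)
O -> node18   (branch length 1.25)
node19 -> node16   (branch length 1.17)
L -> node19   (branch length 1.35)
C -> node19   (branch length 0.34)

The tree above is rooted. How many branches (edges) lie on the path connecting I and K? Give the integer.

8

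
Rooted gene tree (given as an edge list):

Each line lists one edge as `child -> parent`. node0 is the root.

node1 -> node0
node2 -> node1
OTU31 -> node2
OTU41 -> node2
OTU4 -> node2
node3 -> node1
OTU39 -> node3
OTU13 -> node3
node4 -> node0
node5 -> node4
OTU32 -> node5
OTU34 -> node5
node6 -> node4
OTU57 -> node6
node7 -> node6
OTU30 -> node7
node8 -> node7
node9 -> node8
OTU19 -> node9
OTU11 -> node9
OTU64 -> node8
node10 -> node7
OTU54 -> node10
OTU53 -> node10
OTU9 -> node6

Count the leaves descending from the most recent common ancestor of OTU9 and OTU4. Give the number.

15

The MRCA of OTU9 and OTU4 is the root, so the clade is the entire tree.
That clade contains 15 terminal taxa: OTU11, OTU13, OTU19, OTU30, OTU31, OTU32, OTU34, OTU39, OTU4, OTU41, OTU53, OTU54, OTU57, OTU64, OTU9.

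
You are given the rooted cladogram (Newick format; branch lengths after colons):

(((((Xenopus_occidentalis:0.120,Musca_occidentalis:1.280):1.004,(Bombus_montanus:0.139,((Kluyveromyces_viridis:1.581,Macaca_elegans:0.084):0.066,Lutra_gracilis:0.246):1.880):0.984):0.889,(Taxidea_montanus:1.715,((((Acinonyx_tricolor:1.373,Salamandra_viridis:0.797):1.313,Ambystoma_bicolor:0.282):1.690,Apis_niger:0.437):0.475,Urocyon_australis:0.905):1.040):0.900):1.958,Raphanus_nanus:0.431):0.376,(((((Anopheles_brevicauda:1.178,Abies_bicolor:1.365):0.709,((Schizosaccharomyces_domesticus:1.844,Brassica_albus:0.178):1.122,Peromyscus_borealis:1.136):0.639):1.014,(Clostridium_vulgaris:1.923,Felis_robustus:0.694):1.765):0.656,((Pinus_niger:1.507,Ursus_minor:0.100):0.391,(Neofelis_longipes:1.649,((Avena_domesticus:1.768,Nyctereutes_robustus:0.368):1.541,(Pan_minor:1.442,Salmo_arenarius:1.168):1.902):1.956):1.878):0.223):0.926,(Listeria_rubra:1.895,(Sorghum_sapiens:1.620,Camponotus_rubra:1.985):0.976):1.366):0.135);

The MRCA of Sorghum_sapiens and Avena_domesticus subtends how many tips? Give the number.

17

The MRCA of Sorghum_sapiens and Avena_domesticus is the node subtending (((((Anopheles_brevicauda,Abies_bicolor),((Schizosaccharomyces_domesticus,Brassica_albus),Peromyscus_borealis)),(Clostridium_vulgaris,Felis_robustus)),((Pinus_niger,Ursus_minor),(Neofelis_longipes,((Avena_domesticus,Nyctereutes_robustus),(Pan_minor,Salmo_arenarius))))),(Listeria_rubra,(Sorghum_sapiens,Camponotus_rubra))).
That clade contains 17 terminal taxa: Abies_bicolor, Anopheles_brevicauda, Avena_domesticus, Brassica_albus, Camponotus_rubra, Clostridium_vulgaris, Felis_robustus, Listeria_rubra, Neofelis_longipes, Nyctereutes_robustus, Pan_minor, Peromyscus_borealis, Pinus_niger, Salmo_arenarius, Schizosaccharomyces_domesticus, Sorghum_sapiens, Ursus_minor.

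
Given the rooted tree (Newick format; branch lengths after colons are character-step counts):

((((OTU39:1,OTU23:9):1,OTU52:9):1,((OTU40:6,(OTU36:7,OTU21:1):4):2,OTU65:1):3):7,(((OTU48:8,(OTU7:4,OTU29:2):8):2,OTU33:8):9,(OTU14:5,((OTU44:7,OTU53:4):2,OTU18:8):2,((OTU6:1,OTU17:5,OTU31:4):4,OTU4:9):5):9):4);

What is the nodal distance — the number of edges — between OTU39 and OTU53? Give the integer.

The MRCA of OTU39 and OTU53 is the root of the tree.
From OTU39 up to that node: 4 branches. From OTU53 up to the same node: 5 branches. Total: 4 + 5 = 9.

9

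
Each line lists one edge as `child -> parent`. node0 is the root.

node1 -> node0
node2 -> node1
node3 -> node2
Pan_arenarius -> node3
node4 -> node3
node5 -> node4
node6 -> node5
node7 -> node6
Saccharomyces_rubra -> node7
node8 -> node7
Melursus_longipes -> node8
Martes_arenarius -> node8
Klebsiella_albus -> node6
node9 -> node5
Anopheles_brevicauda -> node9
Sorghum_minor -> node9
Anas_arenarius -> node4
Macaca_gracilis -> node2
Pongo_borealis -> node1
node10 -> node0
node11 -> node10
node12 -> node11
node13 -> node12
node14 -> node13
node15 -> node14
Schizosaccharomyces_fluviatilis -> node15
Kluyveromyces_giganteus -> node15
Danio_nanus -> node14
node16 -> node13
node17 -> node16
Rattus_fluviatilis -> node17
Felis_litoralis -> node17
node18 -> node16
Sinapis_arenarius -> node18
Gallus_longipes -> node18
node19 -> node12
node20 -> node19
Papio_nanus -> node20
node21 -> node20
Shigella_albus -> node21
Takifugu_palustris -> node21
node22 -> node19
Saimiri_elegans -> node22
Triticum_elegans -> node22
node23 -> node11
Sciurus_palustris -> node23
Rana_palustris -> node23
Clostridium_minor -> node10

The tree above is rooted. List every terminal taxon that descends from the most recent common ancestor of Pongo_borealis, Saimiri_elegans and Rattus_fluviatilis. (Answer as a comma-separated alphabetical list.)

Tracing Pongo_borealis: it sits inside (((Pan_arenarius,((((Saccharomyces_rubra,(Melursus_longipes,Martes_arenarius)),Klebsiella_albus),(Anopheles_brevicauda,Sorghum_minor)),Anas_arenarius)),Macaca_gracilis),Pongo_borealis).
Tracing Saimiri_elegans: it sits inside (Saimiri_elegans,Triticum_elegans).
Tracing Rattus_fluviatilis: it sits inside (Rattus_fluviatilis,Felis_litoralis).
The smallest clade enclosing all 3 is the whole tree (their MRCA is the root), so the answer is all 25 tips in alphabetical order.

Anas_arenarius, Anopheles_brevicauda, Clostridium_minor, Danio_nanus, Felis_litoralis, Gallus_longipes, Klebsiella_albus, Kluyveromyces_giganteus, Macaca_gracilis, Martes_arenarius, Melursus_longipes, Pan_arenarius, Papio_nanus, Pongo_borealis, Rana_palustris, Rattus_fluviatilis, Saccharomyces_rubra, Saimiri_elegans, Schizosaccharomyces_fluviatilis, Sciurus_palustris, Shigella_albus, Sinapis_arenarius, Sorghum_minor, Takifugu_palustris, Triticum_elegans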